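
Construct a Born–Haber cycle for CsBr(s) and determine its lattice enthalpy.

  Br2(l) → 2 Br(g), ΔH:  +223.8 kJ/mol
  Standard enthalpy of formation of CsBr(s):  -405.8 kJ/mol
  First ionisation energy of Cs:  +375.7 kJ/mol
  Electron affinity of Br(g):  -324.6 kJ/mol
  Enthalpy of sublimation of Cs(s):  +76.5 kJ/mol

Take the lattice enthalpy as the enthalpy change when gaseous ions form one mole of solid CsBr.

ΔHf° = 1·ΔHsub + 1·(ΣIE) + 1/2·D(Br2) + 1·EA + U
-405.8 = 1·(+76.5) + 1·(+375.7) + 1/2·(+223.8) + 1·(-324.6) + U
U = -405.8 − (+239.5) = -645.3 kJ/mol

U = -645.3 kJ/mol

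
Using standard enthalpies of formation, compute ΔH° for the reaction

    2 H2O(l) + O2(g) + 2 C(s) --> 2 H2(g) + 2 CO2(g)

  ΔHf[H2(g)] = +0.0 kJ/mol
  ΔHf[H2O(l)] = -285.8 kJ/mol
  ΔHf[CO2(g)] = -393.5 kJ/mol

ΔH° = -215.4 kJ/mol

ΔH°rxn = Σ nΔHf°(products) − Σ nΔHf°(reactants).
Products: 2·(+0.0) + 2·(-393.5) = -787.0
Reactants: 2·(-285.8) + 1·(+0.0) + 2·(+0.0) = -571.6
ΔH° = (-787.0) − (-571.6) = -215.4 kJ/mol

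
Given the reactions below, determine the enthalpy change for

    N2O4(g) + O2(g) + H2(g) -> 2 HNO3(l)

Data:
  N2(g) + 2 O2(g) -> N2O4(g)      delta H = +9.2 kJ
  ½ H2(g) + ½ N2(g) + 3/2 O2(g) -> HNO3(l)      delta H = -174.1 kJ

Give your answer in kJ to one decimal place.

delta H = -357.4 kJ

equation 1 reversed: -9.2 kJ
equation 2 × 2: (2)·(-174.1) = -348.2 kJ
Since enthalpy is a state function, delta H = (-1)·(+9.2) + (2)·(-174.1) = -357.4 kJ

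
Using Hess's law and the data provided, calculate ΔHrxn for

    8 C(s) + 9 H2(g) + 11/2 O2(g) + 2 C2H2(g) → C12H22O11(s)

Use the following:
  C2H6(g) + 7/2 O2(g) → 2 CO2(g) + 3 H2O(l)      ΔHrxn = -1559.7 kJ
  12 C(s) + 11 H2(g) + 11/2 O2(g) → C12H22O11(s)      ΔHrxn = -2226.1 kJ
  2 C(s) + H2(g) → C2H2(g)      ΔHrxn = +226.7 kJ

ΔHrxn = -2679.5 kJ

equation 1: not needed (H2O(l) appears nowhere else).
equation 2 as written (C12H22O11(s) already on the product side): -2226.1 kJ
equation 3 reversed and × 2 (reverse to put C2H2(g) on the reactant side; ×2 to match 2 C2H2(g) in the target): (-2)·(+226.7) = -453.4 kJ
By Hess's law, ΔHrxn = (1)·(-2226.1) + (-2)·(+226.7) = -2679.5 kJ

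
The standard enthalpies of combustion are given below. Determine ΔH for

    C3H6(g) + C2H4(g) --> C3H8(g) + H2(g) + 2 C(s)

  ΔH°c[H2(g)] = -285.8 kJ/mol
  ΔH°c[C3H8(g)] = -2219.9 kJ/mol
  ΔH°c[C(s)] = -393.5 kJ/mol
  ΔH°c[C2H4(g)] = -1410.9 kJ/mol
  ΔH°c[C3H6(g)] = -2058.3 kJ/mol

ΔH = -176.5 kJ/mol

Using ΔH = Σ nΔHc°(reactants) − Σ nΔHc°(products):
= [1·(-2058.3) + 1·(-1410.9)] − [1·(-2219.9) + 1·(-285.8) + 2·(-393.5)]
= -176.5 kJ/mol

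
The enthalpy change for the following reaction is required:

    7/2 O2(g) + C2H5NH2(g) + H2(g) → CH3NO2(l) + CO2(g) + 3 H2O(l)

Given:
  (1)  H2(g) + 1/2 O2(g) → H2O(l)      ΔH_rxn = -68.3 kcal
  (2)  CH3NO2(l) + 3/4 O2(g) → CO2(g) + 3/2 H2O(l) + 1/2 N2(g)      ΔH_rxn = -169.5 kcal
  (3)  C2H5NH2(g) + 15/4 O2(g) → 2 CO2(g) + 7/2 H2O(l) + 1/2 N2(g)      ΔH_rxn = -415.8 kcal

ΔH_rxn = -314.6 kcal

(1) as written: -68.3 kcal
(2) reversed: +169.5 kcal
(3) as written: -415.8 kcal
ΔH_rxn = (1)·(-68.3) + (-1)·(-169.5) + (1)·(-415.8) = -314.6 kcal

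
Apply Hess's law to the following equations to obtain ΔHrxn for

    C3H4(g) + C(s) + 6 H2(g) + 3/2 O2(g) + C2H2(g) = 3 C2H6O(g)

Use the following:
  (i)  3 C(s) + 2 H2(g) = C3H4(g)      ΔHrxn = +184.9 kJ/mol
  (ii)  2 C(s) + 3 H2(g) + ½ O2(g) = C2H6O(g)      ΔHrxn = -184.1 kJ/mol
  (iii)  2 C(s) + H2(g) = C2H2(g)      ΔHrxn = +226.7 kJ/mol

(i) reversed: -184.9 kJ/mol
(ii) × 3: (3)·(-184.1) = -552.3 kJ/mol
(iii) reversed: -226.7 kJ/mol
ΔHrxn = (-184.9) + (-552.3) + (-226.7) = -963.9 kJ/mol

ΔHrxn = -963.9 kJ/mol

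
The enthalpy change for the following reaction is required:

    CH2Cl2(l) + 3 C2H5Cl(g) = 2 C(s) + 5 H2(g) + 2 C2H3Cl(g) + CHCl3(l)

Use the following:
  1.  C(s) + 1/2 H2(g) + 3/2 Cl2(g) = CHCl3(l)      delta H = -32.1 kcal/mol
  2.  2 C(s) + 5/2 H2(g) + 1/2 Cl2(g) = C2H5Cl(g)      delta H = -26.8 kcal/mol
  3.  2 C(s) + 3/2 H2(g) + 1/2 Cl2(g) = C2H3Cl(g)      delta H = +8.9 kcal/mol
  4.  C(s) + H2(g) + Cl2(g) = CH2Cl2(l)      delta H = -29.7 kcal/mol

eq. 1 as written: -32.1 kcal/mol
eq. 2 reversed and × 3: (-3)·(-26.8) = +80.4 kcal/mol
eq. 3 × 2: (2)·(+8.9) = +17.8 kcal/mol
eq. 4 reversed: +29.7 kcal/mol
Summing the manipulated equations, delta H = (-32.1) + (+80.4) + (+17.8) + (+29.7) = 95.8 kcal/mol

delta H = 95.8 kcal/mol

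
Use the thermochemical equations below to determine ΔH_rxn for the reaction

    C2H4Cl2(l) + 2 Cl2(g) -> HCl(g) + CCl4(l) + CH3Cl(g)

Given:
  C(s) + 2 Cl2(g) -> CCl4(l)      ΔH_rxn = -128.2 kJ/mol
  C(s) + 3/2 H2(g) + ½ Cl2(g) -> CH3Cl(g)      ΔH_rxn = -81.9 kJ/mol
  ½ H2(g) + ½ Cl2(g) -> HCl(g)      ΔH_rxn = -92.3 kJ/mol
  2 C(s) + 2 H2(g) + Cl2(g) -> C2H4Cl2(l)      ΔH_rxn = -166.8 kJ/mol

ΔH_rxn = -135.6 kJ/mol

equation 1 as written: -128.2 kJ/mol
equation 2 as written: -81.9 kJ/mol
equation 3 as written: -92.3 kJ/mol
equation 4 reversed: +166.8 kJ/mol
Combining the equations, ΔH_rxn = (1)·(-128.2) + (1)·(-81.9) + (1)·(-92.3) + (-1)·(-166.8) = -135.6 kJ/mol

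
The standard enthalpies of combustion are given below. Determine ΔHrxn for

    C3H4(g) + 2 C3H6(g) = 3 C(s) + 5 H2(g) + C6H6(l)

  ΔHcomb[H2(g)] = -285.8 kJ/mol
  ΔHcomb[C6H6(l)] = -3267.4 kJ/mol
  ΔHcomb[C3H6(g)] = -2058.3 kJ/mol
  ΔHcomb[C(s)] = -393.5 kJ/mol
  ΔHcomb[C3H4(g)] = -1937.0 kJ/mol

With combustion enthalpies, reactants minus products:
= [1·(-1937.0) + 2·(-2058.3)] − [3·(-393.5) + 5·(-285.8) + 1·(-3267.4)]
= -176.7 kJ/mol

ΔHrxn = -176.7 kJ/mol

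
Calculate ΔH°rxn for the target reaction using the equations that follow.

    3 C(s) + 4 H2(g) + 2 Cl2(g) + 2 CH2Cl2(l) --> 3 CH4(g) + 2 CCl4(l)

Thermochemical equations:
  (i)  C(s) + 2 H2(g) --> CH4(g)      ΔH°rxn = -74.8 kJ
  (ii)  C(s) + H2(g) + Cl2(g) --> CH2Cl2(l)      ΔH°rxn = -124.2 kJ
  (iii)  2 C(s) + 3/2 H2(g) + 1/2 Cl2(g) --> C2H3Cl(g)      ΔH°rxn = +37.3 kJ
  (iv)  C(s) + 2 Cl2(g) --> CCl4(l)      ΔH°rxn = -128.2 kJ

(i) × 3: (3)·(-74.8) = -224.4 kJ
(ii) reversed and × 2: (-2)·(-124.2) = +248.4 kJ
(iii): not needed.
(iv) × 2: (2)·(-128.2) = -256.4 kJ
ΔH°rxn = (3)·(-74.8) + (-2)·(-124.2) + (2)·(-128.2) = -232.4 kJ

ΔH°rxn = -232.4 kJ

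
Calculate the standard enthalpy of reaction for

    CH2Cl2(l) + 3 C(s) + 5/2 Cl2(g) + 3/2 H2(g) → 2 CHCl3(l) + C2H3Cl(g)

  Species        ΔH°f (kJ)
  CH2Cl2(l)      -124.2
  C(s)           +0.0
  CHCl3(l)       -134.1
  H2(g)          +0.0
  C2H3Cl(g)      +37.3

ΔH°rxn = Σ nΔHf°(products) − Σ nΔHf°(reactants).
Products: 2·(-134.1) + 1·(+37.3) = -230.9
Reactants: 1·(-124.2) + 3·(+0.0) + 5/2·(+0.0) + 3/2·(+0.0) = -124.2
ΔHrxn = (-230.9) − (-124.2) = -106.7 kJ

ΔHrxn = -106.7 kJ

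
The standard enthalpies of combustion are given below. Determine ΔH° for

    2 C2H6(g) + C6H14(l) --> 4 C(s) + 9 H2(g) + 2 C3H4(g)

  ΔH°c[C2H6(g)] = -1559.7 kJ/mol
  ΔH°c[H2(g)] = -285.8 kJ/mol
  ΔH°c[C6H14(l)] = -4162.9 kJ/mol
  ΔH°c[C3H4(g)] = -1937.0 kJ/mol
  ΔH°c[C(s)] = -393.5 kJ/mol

ΔH° = 737.9 kJ/mol

Using ΔH = Σ nΔHc°(reactants) − Σ nΔHc°(products):
= [2·(-1559.7) + 1·(-4162.9)] − [4·(-393.5) + 9·(-285.8) + 2·(-1937.0)]
= 737.9 kJ/mol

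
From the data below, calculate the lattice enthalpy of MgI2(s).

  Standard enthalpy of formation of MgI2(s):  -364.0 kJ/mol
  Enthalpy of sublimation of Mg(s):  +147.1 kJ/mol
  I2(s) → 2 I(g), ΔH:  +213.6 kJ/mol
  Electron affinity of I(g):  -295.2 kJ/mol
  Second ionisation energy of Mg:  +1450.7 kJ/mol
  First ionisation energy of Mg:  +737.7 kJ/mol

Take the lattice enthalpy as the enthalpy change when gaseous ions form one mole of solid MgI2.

U = -2322.7 kJ/mol

ΔHf° = 1·ΔHsub + 1·(ΣIE) + 1·D(I2) + 2·EA + U
-364.0 = 1·(+147.1) + 1·(+2188.4) + 1·(+213.6) + 2·(-295.2) + U
U = -364.0 − (+1958.7) = -2322.7 kJ/mol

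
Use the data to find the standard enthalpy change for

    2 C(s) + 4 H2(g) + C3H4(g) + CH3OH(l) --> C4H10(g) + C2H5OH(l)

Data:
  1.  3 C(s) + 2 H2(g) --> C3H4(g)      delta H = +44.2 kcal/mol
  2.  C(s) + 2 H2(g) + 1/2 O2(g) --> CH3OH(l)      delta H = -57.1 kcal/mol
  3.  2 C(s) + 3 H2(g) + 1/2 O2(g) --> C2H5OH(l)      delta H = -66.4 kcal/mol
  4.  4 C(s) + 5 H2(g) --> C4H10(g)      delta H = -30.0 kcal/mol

eq. 1 reversed (reverse to put C3H4(g) on the reactant side): -44.2 kcal/mol
eq. 2 reversed (CH3OH(l) must end up as a reactant): +57.1 kcal/mol
eq. 3 as written (C2H5OH(l) already on the product side): -66.4 kcal/mol
eq. 4 as written (C4H10(g) already on the product side): -30.0 kcal/mol
delta H = (-1)·(+44.2) + (-1)·(-57.1) + (1)·(-66.4) + (1)·(-30.0) = -83.5 kcal/mol

delta H = -83.5 kcal/mol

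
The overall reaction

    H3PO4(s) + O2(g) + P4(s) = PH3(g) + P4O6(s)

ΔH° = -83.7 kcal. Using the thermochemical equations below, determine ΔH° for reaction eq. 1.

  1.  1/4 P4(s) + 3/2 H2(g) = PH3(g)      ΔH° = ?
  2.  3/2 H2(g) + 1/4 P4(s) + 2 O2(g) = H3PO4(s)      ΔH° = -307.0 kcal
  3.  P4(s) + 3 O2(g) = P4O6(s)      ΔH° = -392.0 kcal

ΔH° = 1.3 kcal

eq. 1 as written: contributes x
eq. 2 reversed: +307.0 kcal
eq. 3 as written: -392.0 kcal
-83.7 = (+307.0) + (-392.0) + x
x = (-83.7 − (-85.0)) / (1) = 1.3 kcal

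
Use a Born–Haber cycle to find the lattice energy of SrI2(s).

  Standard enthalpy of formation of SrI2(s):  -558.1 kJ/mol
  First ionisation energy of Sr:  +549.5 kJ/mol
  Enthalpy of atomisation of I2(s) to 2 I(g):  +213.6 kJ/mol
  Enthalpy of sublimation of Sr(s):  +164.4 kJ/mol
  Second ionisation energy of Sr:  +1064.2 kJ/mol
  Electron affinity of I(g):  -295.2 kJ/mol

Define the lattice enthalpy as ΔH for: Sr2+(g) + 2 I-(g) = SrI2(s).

ΔHf° = 1·ΔHsub + 1·(ΣIE) + 1·D(I2) + 2·EA + U
-558.1 = 1·(+164.4) + 1·(+1613.7) + 1·(+213.6) + 2·(-295.2) + U
U = -558.1 − (+1401.3) = -1959.4 kJ/mol

U = -1959.4 kJ/mol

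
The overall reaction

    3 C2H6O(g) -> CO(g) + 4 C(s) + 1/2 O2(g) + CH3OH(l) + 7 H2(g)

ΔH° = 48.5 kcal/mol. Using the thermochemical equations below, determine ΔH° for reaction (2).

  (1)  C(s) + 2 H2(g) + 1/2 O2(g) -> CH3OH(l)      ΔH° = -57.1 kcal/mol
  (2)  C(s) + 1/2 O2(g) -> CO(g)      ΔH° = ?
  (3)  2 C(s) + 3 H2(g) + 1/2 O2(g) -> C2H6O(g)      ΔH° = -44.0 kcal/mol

ΔH° = -26.4 kcal/mol

(1) as written (CH3OH(l) already on the product side): -57.1 kcal/mol
(2) as written (CO(g) already on the product side): contributes x
(3) reversed and × 3 (reverse to put C2H6O(g) on the reactant side; ×3 to match 3 C2H6O(g) in the target): (-3)·(-44.0) = +132.0 kcal/mol
+48.5 = (-57.1) + (+132.0) + x
x = (+48.5 − (+74.9)) / (1) = -26.4 kcal/mol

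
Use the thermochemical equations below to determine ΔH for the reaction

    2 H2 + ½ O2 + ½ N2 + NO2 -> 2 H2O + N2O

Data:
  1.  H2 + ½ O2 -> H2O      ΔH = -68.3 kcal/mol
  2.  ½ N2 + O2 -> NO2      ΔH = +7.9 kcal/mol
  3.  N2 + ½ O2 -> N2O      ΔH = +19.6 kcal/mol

eq. 1 × 2: (2)·(-68.3) = -136.6 kcal/mol
eq. 2 reversed: -7.9 kcal/mol
eq. 3 as written: +19.6 kcal/mol
ΔH = (2)·(-68.3) + (-1)·(+7.9) + (1)·(+19.6) = -124.9 kcal/mol

ΔH = -124.9 kcal/mol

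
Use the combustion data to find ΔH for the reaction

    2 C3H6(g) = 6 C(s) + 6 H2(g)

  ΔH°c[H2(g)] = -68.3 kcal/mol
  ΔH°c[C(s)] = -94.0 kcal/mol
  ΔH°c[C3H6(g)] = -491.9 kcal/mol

With combustion enthalpies, reactants minus products:
= [2·(-491.9)] − [6·(-94.0) + 6·(-68.3)]
= -10.0 kcal/mol

ΔH = -10.0 kcal/mol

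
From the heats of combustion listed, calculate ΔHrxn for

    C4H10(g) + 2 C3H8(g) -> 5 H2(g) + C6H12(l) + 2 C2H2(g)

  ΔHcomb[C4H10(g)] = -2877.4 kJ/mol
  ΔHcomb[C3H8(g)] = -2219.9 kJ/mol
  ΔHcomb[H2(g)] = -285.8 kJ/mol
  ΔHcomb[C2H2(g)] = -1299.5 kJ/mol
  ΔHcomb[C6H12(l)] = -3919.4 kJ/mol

ΔHrxn = 630.2 kJ/mol

Using ΔH = Σ nΔHc°(reactants) − Σ nΔHc°(products):
= [1·(-2877.4) + 2·(-2219.9)] − [5·(-285.8) + 1·(-3919.4) + 2·(-1299.5)]
= 630.2 kJ/mol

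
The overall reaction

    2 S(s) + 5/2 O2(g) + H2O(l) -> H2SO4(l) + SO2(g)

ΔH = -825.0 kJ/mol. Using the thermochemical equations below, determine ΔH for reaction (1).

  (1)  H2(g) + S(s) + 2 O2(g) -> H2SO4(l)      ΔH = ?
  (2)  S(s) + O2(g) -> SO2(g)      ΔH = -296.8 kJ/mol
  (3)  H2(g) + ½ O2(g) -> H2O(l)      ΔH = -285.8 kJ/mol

(1) as written: contributes x
(2) as written: -296.8 kJ/mol
(3) reversed: +285.8 kJ/mol
-825.0 = (-296.8) + (+285.8) + x
x = (-825.0 − (-11.0)) / (1) = -814.0 kJ/mol

ΔH = -814.0 kJ/mol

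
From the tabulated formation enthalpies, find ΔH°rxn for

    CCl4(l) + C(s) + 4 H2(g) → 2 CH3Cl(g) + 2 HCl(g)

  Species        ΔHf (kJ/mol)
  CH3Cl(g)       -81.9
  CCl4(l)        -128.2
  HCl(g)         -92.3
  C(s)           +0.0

ΔH°rxn = -220.2 kJ/mol

ΔH°rxn = Σ nΔHf°(products) − Σ nΔHf°(reactants).
Products: 2·(-81.9) + 2·(-92.3) = -348.4
Reactants: 1·(-128.2) + 1·(+0.0) + 4·(+0.0) = -128.2
ΔH°rxn = (-348.4) − (-128.2) = -220.2 kJ/mol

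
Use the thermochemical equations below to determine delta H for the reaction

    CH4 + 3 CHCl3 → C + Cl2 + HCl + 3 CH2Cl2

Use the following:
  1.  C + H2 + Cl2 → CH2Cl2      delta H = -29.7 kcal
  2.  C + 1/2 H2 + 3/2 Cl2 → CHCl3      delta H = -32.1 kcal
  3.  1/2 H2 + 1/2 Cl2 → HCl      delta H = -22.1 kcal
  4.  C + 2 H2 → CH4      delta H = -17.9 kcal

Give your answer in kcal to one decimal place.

eq. 1 × 3 (scale by 3 for the 3 CH2Cl2): (3)·(-29.7) = -89.1 kcal
eq. 2 reversed and × 3 (reverse to put CHCl3 on the reactant side; scale by 3 for the 3 CHCl3): (-3)·(-32.1) = +96.3 kcal
eq. 3 as written (HCl already on the product side): -22.1 kcal
eq. 4 reversed (reverse to put CH4 on the reactant side): +17.9 kcal
Since enthalpy is a state function, delta H = (3)·(-29.7) + (-3)·(-32.1) + (1)·(-22.1) + (-1)·(-17.9) = 3.0 kcal

delta H = 3.0 kcal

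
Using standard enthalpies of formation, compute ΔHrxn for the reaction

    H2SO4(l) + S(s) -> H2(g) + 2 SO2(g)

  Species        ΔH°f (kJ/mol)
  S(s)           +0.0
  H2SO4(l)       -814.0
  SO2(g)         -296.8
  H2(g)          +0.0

ΔHrxn = 220.4 kJ/mol

ΔH°rxn = Σ nΔHf°(products) − Σ nΔHf°(reactants).
Products: 1·(+0.0) + 2·(-296.8) = -593.6
Reactants: 1·(-814.0) + 1·(+0.0) = -814.0
ΔHrxn = (-593.6) − (-814.0) = 220.4 kJ/mol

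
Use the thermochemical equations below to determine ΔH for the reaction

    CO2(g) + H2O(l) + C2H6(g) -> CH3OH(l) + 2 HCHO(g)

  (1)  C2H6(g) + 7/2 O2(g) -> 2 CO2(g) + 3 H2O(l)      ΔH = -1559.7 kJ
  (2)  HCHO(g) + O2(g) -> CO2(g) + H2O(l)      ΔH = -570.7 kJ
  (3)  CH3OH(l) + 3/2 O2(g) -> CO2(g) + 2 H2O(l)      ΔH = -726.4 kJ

ΔH = 308.1 kJ

(1) as written (C2H6(g) already on the reactant side): -1559.7 kJ
(2) reversed and × 2 (HCHO(g) must end up as a product; ×2 to match 2 HCHO(g) in the target): (-2)·(-570.7) = +1141.4 kJ
(3) reversed (CH3OH(l) must end up as a product): +726.4 kJ
ΔH = (-1559.7) + (+1141.4) + (+726.4) = 308.1 kJ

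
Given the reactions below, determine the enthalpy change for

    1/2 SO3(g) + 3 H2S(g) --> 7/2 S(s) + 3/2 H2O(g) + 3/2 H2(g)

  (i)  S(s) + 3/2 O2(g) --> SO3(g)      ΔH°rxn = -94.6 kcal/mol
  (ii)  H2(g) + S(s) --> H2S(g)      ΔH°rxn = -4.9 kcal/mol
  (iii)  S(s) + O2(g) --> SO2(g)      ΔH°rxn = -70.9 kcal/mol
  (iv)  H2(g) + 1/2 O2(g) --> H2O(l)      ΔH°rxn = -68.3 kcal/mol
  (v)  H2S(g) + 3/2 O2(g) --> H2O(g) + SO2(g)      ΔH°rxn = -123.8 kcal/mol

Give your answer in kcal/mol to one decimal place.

(i) reversed and × 1/2: (-1/2)·(-94.6) = +47.3 kcal/mol
(ii) reversed and × 3/2: (-3/2)·(-4.9) = +7.35 kcal/mol
(iii) reversed and × 3/2: (-3/2)·(-70.9) = +106.35 kcal/mol
(iv): not needed.
(v) × 3/2: (3/2)·(-123.8) = -185.7 kcal/mol
Summing the manipulated equations, ΔH°rxn = (+47.3) + (+7.35) + (+106.35) + (-185.7) = -24.7 kcal/mol

ΔH°rxn = -24.7 kcal/mol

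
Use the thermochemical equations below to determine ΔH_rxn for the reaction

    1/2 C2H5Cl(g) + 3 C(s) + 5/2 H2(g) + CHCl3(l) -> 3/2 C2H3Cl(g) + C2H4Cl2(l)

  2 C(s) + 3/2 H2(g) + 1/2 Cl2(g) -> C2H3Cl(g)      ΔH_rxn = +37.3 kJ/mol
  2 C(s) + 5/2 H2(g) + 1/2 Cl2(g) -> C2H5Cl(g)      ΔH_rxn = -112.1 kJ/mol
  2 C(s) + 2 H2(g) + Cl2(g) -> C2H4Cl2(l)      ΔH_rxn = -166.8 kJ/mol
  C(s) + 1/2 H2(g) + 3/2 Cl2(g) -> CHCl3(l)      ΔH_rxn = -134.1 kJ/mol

ΔH_rxn = 79.3 kJ/mol

equation 1 × 3/2: (3/2)·(+37.3) = +55.95 kJ/mol
equation 2 reversed and × 1/2: (-1/2)·(-112.1) = +56.05 kJ/mol
equation 3 as written: -166.8 kJ/mol
equation 4 reversed: +134.1 kJ/mol
Since enthalpy is a state function, ΔH_rxn = (+55.95) + (+56.05) + (-166.8) + (+134.1) = 79.3 kJ/mol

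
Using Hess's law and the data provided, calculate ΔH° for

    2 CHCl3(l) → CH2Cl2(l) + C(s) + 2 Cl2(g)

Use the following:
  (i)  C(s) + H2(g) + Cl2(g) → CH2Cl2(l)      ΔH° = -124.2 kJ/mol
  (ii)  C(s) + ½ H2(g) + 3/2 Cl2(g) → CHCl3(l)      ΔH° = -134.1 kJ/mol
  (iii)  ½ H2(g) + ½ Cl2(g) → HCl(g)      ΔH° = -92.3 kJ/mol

(i) as written: -124.2 kJ/mol
(ii) reversed and × 2: (-2)·(-134.1) = +268.2 kJ/mol
(iii): not needed.
By Hess's law, ΔH° = (-124.2) + (+268.2) = 144.0 kJ/mol

ΔH° = 144.0 kJ/mol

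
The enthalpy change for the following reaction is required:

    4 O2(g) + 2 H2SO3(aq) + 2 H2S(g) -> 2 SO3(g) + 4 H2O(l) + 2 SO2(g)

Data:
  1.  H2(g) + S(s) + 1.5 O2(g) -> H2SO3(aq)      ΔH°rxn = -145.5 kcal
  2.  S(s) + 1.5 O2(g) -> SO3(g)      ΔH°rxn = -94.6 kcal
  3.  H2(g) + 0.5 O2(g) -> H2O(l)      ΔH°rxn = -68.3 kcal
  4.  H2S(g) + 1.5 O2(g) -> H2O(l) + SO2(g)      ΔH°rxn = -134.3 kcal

ΔH°rxn = -303.4 kcal

eq. 1 reversed and × 2 (reverse to put H2SO3(aq) on the reactant side; ×2 to match 2 H2SO3(aq) in the target): (-2)·(-145.5) = +291.0 kcal
eq. 2 × 2 (×2 to match 2 SO3(g) in the target): (2)·(-94.6) = -189.2 kcal
eq. 3 × 2: (2)·(-68.3) = -136.6 kcal
eq. 4 × 2 (×2 to match 2 H2S(g) in the target): (2)·(-134.3) = -268.6 kcal
Summing the manipulated equations, ΔH°rxn = (+291.0) + (-189.2) + (-136.6) + (-268.6) = -303.4 kcal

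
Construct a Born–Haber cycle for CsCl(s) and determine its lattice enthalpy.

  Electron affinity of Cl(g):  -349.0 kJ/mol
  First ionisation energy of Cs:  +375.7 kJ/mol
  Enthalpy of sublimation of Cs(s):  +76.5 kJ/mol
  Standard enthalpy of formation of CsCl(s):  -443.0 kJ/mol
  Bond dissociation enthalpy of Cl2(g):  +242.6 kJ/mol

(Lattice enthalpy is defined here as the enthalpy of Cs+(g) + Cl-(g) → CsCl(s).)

U = -667.5 kJ/mol

ΔHf° = 1·ΔHsub + 1·(ΣIE) + 1/2·D(Cl2) + 1·EA + U
-443.0 = 1·(+76.5) + 1·(+375.7) + 1/2·(+242.6) + 1·(-349.0) + U
U = -443.0 − (+224.5) = -667.5 kJ/mol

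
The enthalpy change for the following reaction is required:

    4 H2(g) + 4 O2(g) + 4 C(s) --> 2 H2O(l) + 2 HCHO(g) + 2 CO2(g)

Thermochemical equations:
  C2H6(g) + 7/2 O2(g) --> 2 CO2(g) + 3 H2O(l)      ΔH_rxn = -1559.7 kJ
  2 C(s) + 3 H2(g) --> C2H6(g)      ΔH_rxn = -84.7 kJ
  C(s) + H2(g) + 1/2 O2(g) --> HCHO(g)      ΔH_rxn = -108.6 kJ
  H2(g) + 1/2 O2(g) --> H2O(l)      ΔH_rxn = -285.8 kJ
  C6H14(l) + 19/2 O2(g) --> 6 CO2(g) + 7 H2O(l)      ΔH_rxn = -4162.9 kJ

ΔH_rxn = -1575.8 kJ

equation 1 as written: -1559.7 kJ
equation 2 as written: -84.7 kJ
equation 3 × 2: (2)·(-108.6) = -217.2 kJ
equation 4 reversed: +285.8 kJ
equation 5: not needed.
Since enthalpy is a state function, ΔH_rxn = (1)·(-1559.7) + (1)·(-84.7) + (2)·(-108.6) + (-1)·(-285.8) = -1575.8 kJ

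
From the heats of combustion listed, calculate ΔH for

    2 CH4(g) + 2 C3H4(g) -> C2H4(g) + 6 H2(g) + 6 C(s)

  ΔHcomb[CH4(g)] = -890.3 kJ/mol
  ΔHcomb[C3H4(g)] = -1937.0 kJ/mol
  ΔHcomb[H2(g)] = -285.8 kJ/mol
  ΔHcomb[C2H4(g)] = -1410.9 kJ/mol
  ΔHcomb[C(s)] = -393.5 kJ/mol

With combustion enthalpies, reactants minus products:
= [2·(-890.3) + 2·(-1937.0)] − [1·(-1410.9) + 6·(-285.8) + 6·(-393.5)]
= -167.9 kJ/mol

ΔH = -167.9 kJ/mol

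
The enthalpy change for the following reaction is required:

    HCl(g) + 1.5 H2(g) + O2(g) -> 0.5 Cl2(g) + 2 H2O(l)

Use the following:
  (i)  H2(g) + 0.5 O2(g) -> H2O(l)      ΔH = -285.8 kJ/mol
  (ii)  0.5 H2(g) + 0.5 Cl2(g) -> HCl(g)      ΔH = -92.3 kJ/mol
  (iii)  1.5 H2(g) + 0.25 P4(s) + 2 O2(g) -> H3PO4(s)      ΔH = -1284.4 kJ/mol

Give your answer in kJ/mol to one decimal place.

ΔH = -479.3 kJ/mol

(i) × 2 (×2 to match 2 H2O(l) in the target): (2)·(-285.8) = -571.6 kJ/mol
(ii) reversed (reverse to put HCl(g) on the reactant side): +92.3 kJ/mol
(iii): not needed (H3PO4(s) appears nowhere else).
Since enthalpy is a state function, ΔH = (-571.6) + (+92.3) = -479.3 kJ/mol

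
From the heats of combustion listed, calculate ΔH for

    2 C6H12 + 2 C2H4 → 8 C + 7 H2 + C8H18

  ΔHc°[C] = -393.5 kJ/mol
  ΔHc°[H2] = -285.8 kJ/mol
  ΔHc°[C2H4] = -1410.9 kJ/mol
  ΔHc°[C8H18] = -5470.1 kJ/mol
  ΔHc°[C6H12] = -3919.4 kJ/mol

Using ΔH = Σ nΔHc°(reactants) − Σ nΔHc°(products):
= [2·(-3919.4) + 2·(-1410.9)] − [8·(-393.5) + 7·(-285.8) + 1·(-5470.1)]
= -41.9 kJ/mol

ΔH = -41.9 kJ/mol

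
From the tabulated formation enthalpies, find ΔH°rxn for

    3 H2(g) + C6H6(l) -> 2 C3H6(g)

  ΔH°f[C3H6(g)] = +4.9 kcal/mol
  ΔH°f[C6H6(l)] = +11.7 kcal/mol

ΔH°rxn = -1.9 kcal/mol

Products: 2·(+4.9) = +9.8
Reactants: 3·(+0.0) + 1·(+11.7) = +11.7
ΔH°rxn = (+9.8) − (+11.7) = -1.9 kcal/mol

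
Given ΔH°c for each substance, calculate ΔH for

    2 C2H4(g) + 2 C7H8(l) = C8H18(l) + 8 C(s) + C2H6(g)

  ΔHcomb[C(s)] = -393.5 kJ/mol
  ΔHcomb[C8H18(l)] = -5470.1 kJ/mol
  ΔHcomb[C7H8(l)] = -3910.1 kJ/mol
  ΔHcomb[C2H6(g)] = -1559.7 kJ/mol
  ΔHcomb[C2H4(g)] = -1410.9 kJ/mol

Using ΔH = Σ nΔHc°(reactants) − Σ nΔHc°(products):
= [2·(-1410.9) + 2·(-3910.1)] − [1·(-5470.1) + 8·(-393.5) + 1·(-1559.7)]
= -464.2 kJ/mol

ΔH = -464.2 kJ/mol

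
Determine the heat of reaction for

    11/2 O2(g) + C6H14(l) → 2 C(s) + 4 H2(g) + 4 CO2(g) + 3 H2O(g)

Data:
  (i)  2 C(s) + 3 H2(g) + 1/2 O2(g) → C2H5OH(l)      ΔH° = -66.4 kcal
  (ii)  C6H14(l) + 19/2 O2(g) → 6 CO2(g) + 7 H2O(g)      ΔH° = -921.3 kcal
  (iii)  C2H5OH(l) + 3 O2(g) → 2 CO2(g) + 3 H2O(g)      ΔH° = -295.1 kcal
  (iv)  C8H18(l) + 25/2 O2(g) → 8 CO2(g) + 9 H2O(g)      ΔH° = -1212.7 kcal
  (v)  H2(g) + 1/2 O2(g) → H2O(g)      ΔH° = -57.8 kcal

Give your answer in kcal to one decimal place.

ΔH° = -502.0 kcal

(i) reversed (reverse to put C(s) on the product side): +66.4 kcal
(ii) as written (C6H14(l) already on the reactant side): -921.3 kcal
(iii) reversed: +295.1 kcal
(iv): not needed (C8H18(l) appears nowhere else).
(v) reversed: +57.8 kcal
ΔH° = (-1)·(-66.4) + (1)·(-921.3) + (-1)·(-295.1) + (-1)·(-57.8) = -502.0 kcal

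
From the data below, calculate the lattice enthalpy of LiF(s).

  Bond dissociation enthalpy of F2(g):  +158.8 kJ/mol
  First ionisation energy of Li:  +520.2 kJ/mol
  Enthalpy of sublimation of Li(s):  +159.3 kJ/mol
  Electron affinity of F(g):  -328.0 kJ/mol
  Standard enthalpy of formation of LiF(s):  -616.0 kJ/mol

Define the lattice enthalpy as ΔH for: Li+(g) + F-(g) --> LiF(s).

ΔHf° = 1·ΔHsub + 1·(ΣIE) + 1/2·D(F2) + 1·EA + U
-616.0 = 1·(+159.3) + 1·(+520.2) + 1/2·(+158.8) + 1·(-328.0) + U
U = -616.0 − (+430.9) = -1046.9 kJ/mol

U = -1046.9 kJ/mol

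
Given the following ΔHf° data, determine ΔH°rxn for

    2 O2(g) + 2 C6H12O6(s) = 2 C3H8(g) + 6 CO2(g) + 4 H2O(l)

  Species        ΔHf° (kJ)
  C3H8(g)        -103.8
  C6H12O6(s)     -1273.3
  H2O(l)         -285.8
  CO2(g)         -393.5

Products: 2·(-103.8) + 6·(-393.5) + 4·(-285.8) = -3711.8
Reactants: 2·(+0.0) + 2·(-1273.3) = -2546.6
ΔH°rxn = (-3711.8) − (-2546.6) = -1165.2 kJ

ΔH°rxn = -1165.2 kJ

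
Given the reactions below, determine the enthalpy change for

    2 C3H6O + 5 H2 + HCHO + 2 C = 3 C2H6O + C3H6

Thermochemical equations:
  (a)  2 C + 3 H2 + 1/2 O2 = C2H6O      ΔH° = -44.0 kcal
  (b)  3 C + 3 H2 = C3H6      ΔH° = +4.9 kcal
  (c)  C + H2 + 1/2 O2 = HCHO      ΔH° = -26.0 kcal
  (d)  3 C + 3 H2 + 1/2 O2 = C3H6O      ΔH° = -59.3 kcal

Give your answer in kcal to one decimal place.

(a) × 3 (×3 to match 3 C2H6O in the target): (3)·(-44.0) = -132.0 kcal
(b) as written (C3H6 already on the product side): +4.9 kcal
(c) reversed (reverse to put HCHO on the reactant side): +26.0 kcal
(d) reversed and × 2 (reverse to put C3H6O on the reactant side; ×2 to match 2 C3H6O in the target): (-2)·(-59.3) = +118.6 kcal
ΔH° = (-132.0) + (+4.9) + (+26.0) + (+118.6) = 17.5 kcal

ΔH° = 17.5 kcal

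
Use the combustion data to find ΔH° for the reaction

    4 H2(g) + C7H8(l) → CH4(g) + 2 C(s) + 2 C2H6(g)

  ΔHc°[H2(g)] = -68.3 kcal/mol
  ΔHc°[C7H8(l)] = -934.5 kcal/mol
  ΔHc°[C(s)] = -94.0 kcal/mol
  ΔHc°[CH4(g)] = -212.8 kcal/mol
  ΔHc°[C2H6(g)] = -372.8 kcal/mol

With combustion enthalpies, reactants minus products:
= [4·(-68.3) + 1·(-934.5)] − [1·(-212.8) + 2·(-94.0) + 2·(-372.8)]
= -61.3 kcal/mol

ΔH° = -61.3 kcal/mol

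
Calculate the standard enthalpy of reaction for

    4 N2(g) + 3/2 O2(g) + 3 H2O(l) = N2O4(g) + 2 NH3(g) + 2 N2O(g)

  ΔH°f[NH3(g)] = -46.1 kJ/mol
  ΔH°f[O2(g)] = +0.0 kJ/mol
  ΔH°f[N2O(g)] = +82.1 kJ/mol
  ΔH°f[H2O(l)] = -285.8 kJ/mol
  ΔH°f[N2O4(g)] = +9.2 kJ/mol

ΔH°rxn = Σ nΔHf°(products) − Σ nΔHf°(reactants).
Products: 1·(+9.2) + 2·(-46.1) + 2·(+82.1) = +81.2
Reactants: 4·(+0.0) + 3/2·(+0.0) + 3·(-285.8) = -857.4
ΔHrxn = (+81.2) − (-857.4) = 938.6 kJ/mol

ΔHrxn = 938.6 kJ/mol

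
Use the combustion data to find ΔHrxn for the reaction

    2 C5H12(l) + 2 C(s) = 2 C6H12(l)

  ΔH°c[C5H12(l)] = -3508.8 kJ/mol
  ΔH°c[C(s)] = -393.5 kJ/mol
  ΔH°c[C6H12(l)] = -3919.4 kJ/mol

Using ΔH = Σ nΔHc°(reactants) − Σ nΔHc°(products):
= [2·(-3508.8) + 2·(-393.5)] − [2·(-3919.4)]
= 34.2 kJ/mol

ΔHrxn = 34.2 kJ/mol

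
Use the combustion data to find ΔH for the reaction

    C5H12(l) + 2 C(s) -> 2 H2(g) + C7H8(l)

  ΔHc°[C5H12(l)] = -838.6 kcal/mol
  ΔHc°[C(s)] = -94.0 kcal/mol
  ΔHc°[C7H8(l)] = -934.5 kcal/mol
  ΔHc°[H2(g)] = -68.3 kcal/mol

Using ΔH = Σ nΔHc°(reactants) − Σ nΔHc°(products):
= [1·(-838.6) + 2·(-94.0)] − [2·(-68.3) + 1·(-934.5)]
= 44.5 kcal/mol

ΔH = 44.5 kcal/mol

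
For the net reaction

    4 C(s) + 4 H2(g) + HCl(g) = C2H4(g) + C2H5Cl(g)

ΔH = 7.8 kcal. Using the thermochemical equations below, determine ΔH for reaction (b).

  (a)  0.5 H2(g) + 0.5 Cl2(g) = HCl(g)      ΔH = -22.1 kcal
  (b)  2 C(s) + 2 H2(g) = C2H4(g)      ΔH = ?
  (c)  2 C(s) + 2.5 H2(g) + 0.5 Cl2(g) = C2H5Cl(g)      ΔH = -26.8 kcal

ΔH = 12.5 kcal

(a) reversed: +22.1 kcal
(b) as written: contributes x
(c) as written: -26.8 kcal
+7.8 = (+22.1) + (-26.8) + x
x = (+7.8 − (-4.7)) / (1) = 12.5 kcal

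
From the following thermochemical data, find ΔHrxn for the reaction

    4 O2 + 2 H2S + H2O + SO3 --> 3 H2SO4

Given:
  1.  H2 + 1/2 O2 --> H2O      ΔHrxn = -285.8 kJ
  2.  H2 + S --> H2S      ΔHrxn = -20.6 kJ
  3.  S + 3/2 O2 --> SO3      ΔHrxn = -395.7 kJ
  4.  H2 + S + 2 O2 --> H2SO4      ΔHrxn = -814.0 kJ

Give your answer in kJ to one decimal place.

eq. 1 reversed (reverse to put H2O on the reactant side): +285.8 kJ
eq. 2 reversed and × 2 (reverse to put H2S on the reactant side; ×2 to match 2 H2S in the target): (-2)·(-20.6) = +41.2 kJ
eq. 3 reversed (reverse to put SO3 on the reactant side): +395.7 kJ
eq. 4 × 3 (scale by 3 for the 3 H2SO4): (3)·(-814.0) = -2442.0 kJ
Since enthalpy is a state function, ΔHrxn = (-1)·(-285.8) + (-2)·(-20.6) + (-1)·(-395.7) + (3)·(-814.0) = -1719.3 kJ

ΔHrxn = -1719.3 kJ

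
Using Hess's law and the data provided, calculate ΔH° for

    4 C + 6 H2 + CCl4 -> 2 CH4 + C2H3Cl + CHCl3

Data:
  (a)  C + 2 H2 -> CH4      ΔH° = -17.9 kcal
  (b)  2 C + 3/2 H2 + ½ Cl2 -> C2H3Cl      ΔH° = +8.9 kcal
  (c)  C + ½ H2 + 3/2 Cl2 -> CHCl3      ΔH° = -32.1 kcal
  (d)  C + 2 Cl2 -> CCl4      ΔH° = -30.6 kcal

(a) × 2 (×2 to match 2 CH4 in the target): (2)·(-17.9) = -35.8 kcal
(b) as written (C2H3Cl already on the product side): +8.9 kcal
(c) as written (CHCl3 already on the product side): -32.1 kcal
(d) reversed (reverse to put CCl4 on the reactant side): +30.6 kcal
ΔH° = (-35.8) + (+8.9) + (-32.1) + (+30.6) = -28.4 kcal

ΔH° = -28.4 kcal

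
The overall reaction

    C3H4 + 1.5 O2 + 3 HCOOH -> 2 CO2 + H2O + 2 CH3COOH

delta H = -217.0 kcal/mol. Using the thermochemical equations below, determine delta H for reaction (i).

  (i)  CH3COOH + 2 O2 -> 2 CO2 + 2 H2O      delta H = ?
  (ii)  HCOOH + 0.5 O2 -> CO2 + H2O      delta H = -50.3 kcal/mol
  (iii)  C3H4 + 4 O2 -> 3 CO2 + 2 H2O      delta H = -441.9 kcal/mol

delta H = -187.9 kcal/mol

(i) reversed and × 2 (reverse to put CH3COOH on the product side; ×2 to match 2 CH3COOH in the target): contributes −2·x
(ii) × 3 (scale by 3 for the 3 HCOOH): (3)·(-50.3) = -150.9 kcal/mol
(iii) as written (C3H4 already on the reactant side): -441.9 kcal/mol
-217.0 = (-150.9) + (-441.9) − 2·x
x = (-217.0 − (-592.8)) / (-2) = -187.9 kcal/mol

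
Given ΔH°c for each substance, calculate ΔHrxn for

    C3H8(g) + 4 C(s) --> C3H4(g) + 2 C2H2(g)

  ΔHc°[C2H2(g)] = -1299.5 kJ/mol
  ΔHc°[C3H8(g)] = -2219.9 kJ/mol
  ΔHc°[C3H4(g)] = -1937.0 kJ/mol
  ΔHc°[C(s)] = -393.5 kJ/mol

ΔHrxn = 742.1 kJ/mol

Using ΔH = Σ nΔHc°(reactants) − Σ nΔHc°(products):
= [1·(-2219.9) + 4·(-393.5)] − [1·(-1937.0) + 2·(-1299.5)]
= 742.1 kJ/mol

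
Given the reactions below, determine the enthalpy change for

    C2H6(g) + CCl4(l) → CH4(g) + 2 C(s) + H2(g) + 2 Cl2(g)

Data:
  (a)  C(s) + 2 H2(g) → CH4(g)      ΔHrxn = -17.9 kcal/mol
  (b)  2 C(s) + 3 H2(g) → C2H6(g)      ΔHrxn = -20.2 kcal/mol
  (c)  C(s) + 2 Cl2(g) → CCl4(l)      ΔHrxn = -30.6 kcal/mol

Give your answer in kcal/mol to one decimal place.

(a) as written (CH4(g) already on the product side): -17.9 kcal/mol
(b) reversed (C2H6(g) must end up as a reactant): +20.2 kcal/mol
(c) reversed (reverse to put CCl4(l) on the reactant side): +30.6 kcal/mol
By Hess's law, ΔHrxn = (-17.9) + (+20.2) + (+30.6) = 32.9 kcal/mol

ΔHrxn = 32.9 kcal/mol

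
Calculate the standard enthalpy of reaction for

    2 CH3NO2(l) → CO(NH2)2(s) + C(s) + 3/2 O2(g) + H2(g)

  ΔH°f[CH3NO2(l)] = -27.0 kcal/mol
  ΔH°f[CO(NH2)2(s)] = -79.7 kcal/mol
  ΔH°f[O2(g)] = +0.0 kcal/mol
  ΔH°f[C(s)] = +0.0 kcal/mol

ΔH°rxn = -25.7 kcal/mol

Products: 1·(-79.7) + 1·(+0.0) + 3/2·(+0.0) + 1·(+0.0) = -79.7
Reactants: 2·(-27.0) = -54.0
ΔH°rxn = (-79.7) − (-54.0) = -25.7 kcal/mol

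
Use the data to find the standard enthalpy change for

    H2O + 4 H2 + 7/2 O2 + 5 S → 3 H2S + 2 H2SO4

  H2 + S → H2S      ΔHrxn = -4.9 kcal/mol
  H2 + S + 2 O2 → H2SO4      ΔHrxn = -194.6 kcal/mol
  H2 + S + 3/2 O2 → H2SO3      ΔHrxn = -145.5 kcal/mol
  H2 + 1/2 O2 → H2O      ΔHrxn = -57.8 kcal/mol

ΔHrxn = -346.1 kcal/mol

equation 1 × 3 (×3 to match 3 H2S in the target): (3)·(-4.9) = -14.7 kcal/mol
equation 2 × 2 (scale by 2 for the 2 H2SO4): (2)·(-194.6) = -389.2 kcal/mol
equation 3: not needed (H2SO3 appears nowhere else).
equation 4 reversed (reverse to put H2O on the reactant side): +57.8 kcal/mol
Summing the manipulated equations, ΔHrxn = (3)·(-4.9) + (2)·(-194.6) + (-1)·(-57.8) = -346.1 kcal/mol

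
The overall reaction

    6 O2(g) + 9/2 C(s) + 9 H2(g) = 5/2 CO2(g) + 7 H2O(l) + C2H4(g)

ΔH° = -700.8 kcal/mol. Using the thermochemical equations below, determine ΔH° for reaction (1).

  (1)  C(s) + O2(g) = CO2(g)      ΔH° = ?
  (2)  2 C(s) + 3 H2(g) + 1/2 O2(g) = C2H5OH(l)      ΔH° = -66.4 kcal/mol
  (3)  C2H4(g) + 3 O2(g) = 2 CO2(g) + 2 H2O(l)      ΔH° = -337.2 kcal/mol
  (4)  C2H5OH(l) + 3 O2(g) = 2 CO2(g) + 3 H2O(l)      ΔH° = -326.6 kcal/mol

ΔH° = -94.0 kcal/mol

(1) reversed and × 3/2: contributes −3/2·x
(2) × 3 (×3 to match 9 H2(g) in the target): (3)·(-66.4) = -199.2 kcal/mol
(3) reversed (reverse to put C2H4(g) on the product side): +337.2 kcal/mol
(4) × 3: (3)·(-326.6) = -979.8 kcal/mol
-700.8 = (-199.2) + (+337.2) + (-979.8) − 3/2·x
x = (-700.8 − (-841.8)) / (-3/2) = -94.0 kcal/mol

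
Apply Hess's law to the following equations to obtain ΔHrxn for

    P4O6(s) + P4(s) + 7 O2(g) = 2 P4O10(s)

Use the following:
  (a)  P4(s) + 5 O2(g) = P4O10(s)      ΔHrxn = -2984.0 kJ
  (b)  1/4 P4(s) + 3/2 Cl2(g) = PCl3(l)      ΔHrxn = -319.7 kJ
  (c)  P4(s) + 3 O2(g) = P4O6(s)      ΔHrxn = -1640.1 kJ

ΔHrxn = -4327.9 kJ

(a) × 2: (2)·(-2984.0) = -5968.0 kJ
(b): not needed.
(c) reversed: +1640.1 kJ
ΔHrxn = (2)·(-2984.0) + (-1)·(-1640.1) = -4327.9 kJ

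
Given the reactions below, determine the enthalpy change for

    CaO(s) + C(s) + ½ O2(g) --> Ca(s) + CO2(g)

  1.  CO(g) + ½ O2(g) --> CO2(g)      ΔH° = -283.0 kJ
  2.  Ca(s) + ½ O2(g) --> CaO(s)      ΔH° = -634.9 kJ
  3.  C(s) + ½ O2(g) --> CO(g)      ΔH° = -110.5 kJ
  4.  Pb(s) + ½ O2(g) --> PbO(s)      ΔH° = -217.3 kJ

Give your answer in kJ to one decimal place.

eq. 1 as written: -283.0 kJ
eq. 2 reversed: +634.9 kJ
eq. 3 as written: -110.5 kJ
eq. 4: not needed.
ΔH° = (1)·(-283.0) + (-1)·(-634.9) + (1)·(-110.5) = 241.4 kJ

ΔH° = 241.4 kJ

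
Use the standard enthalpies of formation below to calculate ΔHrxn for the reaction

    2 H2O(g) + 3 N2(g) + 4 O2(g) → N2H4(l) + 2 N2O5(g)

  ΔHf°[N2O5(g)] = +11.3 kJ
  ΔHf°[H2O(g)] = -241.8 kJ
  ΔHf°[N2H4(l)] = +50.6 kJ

Products: 1·(+50.6) + 2·(+11.3) = +73.2
Reactants: 2·(-241.8) + 3·(+0.0) + 4·(+0.0) = -483.6
ΔHrxn = (+73.2) − (-483.6) = 556.8 kJ

ΔHrxn = 556.8 kJ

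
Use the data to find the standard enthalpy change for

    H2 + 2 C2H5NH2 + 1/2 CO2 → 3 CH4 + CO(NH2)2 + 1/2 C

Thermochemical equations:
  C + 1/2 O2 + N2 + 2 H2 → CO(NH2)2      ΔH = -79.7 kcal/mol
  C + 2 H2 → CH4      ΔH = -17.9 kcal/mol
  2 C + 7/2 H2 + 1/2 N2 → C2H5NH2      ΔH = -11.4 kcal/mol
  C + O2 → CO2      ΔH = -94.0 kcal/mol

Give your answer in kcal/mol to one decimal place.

ΔH = -63.6 kcal/mol

equation 1 as written (CO(NH2)2 already on the product side): -79.7 kcal/mol
equation 2 × 3 (×3 to match 3 CH4 in the target): (3)·(-17.9) = -53.7 kcal/mol
equation 3 reversed and × 2 (C2H5NH2 must end up as a reactant; ×2 to match 2 C2H5NH2 in the target): (-2)·(-11.4) = +22.8 kcal/mol
equation 4 reversed and × 1/2 (reverse to put CO2 on the reactant side; ×1/2 to match 1/2 CO2 in the target): (-1/2)·(-94.0) = +47.0 kcal/mol
ΔH = (1)·(-79.7) + (3)·(-17.9) + (-2)·(-11.4) + (-1/2)·(-94.0) = -63.6 kcal/mol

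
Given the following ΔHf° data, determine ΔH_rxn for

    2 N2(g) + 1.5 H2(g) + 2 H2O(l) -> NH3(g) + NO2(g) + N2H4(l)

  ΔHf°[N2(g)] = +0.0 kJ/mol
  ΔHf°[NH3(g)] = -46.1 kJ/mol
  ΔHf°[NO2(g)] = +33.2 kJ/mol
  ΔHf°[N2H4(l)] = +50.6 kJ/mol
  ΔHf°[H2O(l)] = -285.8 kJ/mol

ΔH°rxn = Σ nΔHf°(products) − Σ nΔHf°(reactants).
Products: 1·(-46.1) + 1·(+33.2) + 1·(+50.6) = +37.7
Reactants: 2·(+0.0) + 3/2·(+0.0) + 2·(-285.8) = -571.6
ΔH_rxn = (+37.7) − (-571.6) = 609.3 kJ/mol

ΔH_rxn = 609.3 kJ/mol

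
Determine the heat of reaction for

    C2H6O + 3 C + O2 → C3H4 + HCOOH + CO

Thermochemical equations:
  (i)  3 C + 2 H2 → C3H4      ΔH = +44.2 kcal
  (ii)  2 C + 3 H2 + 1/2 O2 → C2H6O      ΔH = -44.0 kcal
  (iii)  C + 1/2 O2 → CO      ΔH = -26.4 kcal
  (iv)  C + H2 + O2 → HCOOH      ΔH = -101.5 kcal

(i) as written (C3H4 already on the product side): +44.2 kcal
(ii) reversed (reverse to put C2H6O on the reactant side): +44.0 kcal
(iii) as written (CO already on the product side): -26.4 kcal
(iv) as written (HCOOH already on the product side): -101.5 kcal
ΔH = (1)·(+44.2) + (-1)·(-44.0) + (1)·(-26.4) + (1)·(-101.5) = -39.7 kcal

ΔH = -39.7 kcal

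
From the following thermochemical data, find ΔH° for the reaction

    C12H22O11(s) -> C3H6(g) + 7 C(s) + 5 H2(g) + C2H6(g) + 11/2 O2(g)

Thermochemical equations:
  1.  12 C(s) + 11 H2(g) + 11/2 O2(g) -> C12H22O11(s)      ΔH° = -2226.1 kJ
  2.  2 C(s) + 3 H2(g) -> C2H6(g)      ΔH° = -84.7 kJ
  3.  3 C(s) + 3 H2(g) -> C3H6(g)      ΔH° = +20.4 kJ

eq. 1 reversed: +2226.1 kJ
eq. 2 as written: -84.7 kJ
eq. 3 as written: +20.4 kJ
ΔH° = (+2226.1) + (-84.7) + (+20.4) = 2161.8 kJ

ΔH° = 2161.8 kJ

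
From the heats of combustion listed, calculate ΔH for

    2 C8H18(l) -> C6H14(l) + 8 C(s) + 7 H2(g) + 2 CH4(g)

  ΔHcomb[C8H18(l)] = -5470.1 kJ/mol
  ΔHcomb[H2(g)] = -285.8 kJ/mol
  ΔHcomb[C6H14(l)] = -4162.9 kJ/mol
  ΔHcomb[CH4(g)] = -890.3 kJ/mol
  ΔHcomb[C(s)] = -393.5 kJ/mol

Using ΔH = Σ nΔHc°(reactants) − Σ nΔHc°(products):
= [2·(-5470.1)] − [1·(-4162.9) + 8·(-393.5) + 7·(-285.8) + 2·(-890.3)]
= 151.9 kJ/mol

ΔH = 151.9 kJ/mol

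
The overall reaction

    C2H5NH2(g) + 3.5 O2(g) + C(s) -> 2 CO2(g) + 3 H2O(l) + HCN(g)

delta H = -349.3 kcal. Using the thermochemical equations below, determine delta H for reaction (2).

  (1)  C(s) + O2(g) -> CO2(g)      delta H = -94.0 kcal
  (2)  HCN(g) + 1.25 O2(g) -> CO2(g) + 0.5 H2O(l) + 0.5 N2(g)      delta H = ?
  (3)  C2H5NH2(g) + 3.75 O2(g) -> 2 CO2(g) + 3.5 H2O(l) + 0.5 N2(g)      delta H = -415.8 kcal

(1) as written: -94.0 kcal
(2) reversed: contributes −x
(3) as written: -415.8 kcal
-349.3 = (-94.0) + (-415.8) − x
x = (-349.3 − (-509.8)) / (-1) = -160.5 kcal

delta H = -160.5 kcal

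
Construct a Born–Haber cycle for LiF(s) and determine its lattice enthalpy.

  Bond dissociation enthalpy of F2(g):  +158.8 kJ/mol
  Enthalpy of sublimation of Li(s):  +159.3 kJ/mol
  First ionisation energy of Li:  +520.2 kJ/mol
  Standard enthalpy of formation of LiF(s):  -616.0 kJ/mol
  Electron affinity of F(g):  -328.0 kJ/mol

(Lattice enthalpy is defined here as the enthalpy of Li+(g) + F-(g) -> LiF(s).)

U = -1046.9 kJ/mol

ΔHf° = 1·ΔHsub + 1·(ΣIE) + 1/2·D(F2) + 1·EA + U
-616.0 = 1·(+159.3) + 1·(+520.2) + 1/2·(+158.8) + 1·(-328.0) + U
U = -616.0 − (+430.9) = -1046.9 kJ/mol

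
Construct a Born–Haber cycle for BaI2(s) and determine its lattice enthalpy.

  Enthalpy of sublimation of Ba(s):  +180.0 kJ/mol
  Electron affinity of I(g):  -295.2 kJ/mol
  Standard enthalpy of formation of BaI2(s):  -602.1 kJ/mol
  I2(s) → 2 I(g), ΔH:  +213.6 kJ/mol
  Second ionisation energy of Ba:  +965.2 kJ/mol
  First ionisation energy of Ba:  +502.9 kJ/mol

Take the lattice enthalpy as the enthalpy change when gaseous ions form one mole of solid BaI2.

U = -1873.4 kJ/mol

ΔHf° = 1·ΔHsub + 1·(ΣIE) + 1·D(I2) + 2·EA + U
-602.1 = 1·(+180.0) + 1·(+1468.1) + 1·(+213.6) + 2·(-295.2) + U
U = -602.1 − (+1271.3) = -1873.4 kJ/mol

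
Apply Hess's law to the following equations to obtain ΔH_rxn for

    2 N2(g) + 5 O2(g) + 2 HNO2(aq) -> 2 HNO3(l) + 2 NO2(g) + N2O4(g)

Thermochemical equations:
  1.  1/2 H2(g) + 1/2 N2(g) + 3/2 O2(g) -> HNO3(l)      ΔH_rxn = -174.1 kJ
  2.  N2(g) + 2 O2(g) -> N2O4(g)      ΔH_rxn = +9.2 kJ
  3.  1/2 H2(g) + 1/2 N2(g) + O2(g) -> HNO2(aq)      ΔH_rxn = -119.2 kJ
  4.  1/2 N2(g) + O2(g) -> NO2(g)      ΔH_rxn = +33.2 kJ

ΔH_rxn = -34.2 kJ

eq. 1 × 2: (2)·(-174.1) = -348.2 kJ
eq. 2 as written: +9.2 kJ
eq. 3 reversed and × 2: (-2)·(-119.2) = +238.4 kJ
eq. 4 × 2: (2)·(+33.2) = +66.4 kJ
ΔH_rxn = (2)·(-174.1) + (1)·(+9.2) + (-2)·(-119.2) + (2)·(+33.2) = -34.2 kJ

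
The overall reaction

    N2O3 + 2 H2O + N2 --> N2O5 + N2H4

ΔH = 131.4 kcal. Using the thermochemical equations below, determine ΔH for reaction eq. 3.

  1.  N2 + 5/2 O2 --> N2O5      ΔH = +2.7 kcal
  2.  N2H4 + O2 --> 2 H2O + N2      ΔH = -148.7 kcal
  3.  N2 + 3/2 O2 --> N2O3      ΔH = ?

ΔH = 20.0 kcal

eq. 1 as written: +2.7 kcal
eq. 2 reversed: +148.7 kcal
eq. 3 reversed: contributes −x
+131.4 = (+2.7) + (+148.7) − x
x = (+131.4 − (+151.4)) / (-1) = 20.0 kcal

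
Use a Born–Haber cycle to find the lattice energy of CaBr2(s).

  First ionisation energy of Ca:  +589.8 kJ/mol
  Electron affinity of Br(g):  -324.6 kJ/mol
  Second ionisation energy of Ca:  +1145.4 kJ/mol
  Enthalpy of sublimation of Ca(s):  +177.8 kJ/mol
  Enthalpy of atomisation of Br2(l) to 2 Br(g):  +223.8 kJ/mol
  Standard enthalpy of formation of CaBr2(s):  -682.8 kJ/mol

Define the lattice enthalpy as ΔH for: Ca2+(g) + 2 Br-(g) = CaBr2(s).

U = -2170.4 kJ/mol

ΔHf° = 1·ΔHsub + 1·(ΣIE) + 1·D(Br2) + 2·EA + U
-682.8 = 1·(+177.8) + 1·(+1735.2) + 1·(+223.8) + 2·(-324.6) + U
U = -682.8 − (+1487.6) = -2170.4 kJ/mol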